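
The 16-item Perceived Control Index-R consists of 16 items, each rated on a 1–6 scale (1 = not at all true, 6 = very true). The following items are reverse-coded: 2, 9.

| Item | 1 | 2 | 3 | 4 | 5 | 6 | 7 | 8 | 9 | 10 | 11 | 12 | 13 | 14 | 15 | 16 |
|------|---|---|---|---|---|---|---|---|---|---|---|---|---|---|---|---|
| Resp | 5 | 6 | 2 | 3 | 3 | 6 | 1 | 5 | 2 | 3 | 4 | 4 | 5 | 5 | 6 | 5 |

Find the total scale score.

Raw sum = 65. Reverse-coded items: 2, 9; their raw sum = 8.
Each reversal replaces raw with 7 − raw, changing the total by 7 − 2·raw per item.
Total = 65 + 2·7 − 2·8 = 65 + 14 − 16 = 63

63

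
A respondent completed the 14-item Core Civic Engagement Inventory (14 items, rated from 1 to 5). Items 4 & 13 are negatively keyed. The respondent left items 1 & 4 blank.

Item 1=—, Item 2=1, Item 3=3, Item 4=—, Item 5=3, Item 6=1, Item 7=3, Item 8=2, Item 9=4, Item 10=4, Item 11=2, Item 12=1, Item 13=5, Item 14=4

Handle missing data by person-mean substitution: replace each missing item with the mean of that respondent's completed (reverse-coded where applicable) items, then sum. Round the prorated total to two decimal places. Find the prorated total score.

Reverse-coded (reverse-coded value = 6 − response):
  item 13: 6 − 5 = 1
Completed scored items (12 of 14): 1, 3, 3, 1, 3, 2, 4, 4, 2, 1, 1, 4; sum = 29.
Person mean = 29 / 12 ≈ 2.4167
Prorated total = (29 / 12) × 14 = 33.83 (to 2 dp)

33.83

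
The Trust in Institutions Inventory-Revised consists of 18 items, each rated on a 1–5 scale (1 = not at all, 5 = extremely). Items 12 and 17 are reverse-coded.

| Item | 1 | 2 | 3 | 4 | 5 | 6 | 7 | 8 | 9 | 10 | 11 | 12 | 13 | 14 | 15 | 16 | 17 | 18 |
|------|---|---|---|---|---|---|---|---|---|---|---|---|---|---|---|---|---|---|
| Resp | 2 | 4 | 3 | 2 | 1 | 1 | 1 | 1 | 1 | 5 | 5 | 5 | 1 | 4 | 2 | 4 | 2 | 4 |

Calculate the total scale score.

Reversing items 12 & 17 with 6 − raw:
Total = 2 + 4 + 3 + 2 + 1 + 1 + 1 + 1 + 1 + 5 + 5 + (6−5) + 1 + 4 + 2 + 4 + (6−2) + 4
      = 2 + 4 + 3 + 2 + 1 + 1 + 1 + 1 + 1 + 5 + 5 + 1 + 1 + 4 + 2 + 4 + 4 + 4 = 46

46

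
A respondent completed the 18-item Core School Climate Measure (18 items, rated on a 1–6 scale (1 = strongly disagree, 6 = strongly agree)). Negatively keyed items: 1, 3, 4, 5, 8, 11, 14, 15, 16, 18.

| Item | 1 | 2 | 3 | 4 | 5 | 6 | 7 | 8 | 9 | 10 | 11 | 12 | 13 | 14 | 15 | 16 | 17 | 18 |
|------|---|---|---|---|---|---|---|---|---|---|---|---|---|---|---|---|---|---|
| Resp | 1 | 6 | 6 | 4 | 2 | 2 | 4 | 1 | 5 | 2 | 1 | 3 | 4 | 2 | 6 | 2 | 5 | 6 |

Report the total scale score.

Apply reverse scoring (reverse-coded value = 7 − response):
  item 1: 7 − 1 = 6
  item 3: 7 − 6 = 1
  item 4: 7 − 4 = 3
  item 5: 7 − 2 = 5
  item 8: 7 − 1 = 6
  item 11: 7 − 1 = 6
  item 14: 7 − 2 = 5
  item 15: 7 − 6 = 1
  item 16: 7 − 2 = 5
  item 18: 7 − 6 = 1
Scored responses: 6, 6, 1, 3, 5, 2, 4, 6, 5, 2, 6, 3, 4, 5, 1, 5, 5, 1
Total = 6 + 6 + 1 + 3 + 5 + 2 + 4 + 6 + 5 + 2 + 6 + 3 + 4 + 5 + 1 + 5 + 5 + 1 = 70

70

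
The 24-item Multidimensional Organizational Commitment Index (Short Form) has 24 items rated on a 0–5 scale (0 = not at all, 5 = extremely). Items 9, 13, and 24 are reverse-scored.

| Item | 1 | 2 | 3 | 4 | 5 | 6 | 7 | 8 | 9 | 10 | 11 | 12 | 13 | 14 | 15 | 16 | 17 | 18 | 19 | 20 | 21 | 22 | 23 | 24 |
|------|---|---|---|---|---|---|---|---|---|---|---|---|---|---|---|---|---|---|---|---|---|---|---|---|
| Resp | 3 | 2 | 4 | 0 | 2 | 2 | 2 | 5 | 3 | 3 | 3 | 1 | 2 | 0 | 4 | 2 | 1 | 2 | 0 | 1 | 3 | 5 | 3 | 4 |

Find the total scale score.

54

Reverse-coded items (reverse-coded value = 5 − response):
  item 9: 5 − 3 = 2
  item 13: 5 − 2 = 3
  item 24: 5 − 4 = 1
Scored items: 3, 2, 4, 0, 2, 2, 2, 5, 2, 3, 3, 1, 3, 0, 4, 2, 1, 2, 0, 1, 3, 5, 3, 1
Total = 3 + 2 + 4 + 0 + 2 + 2 + 2 + 5 + 2 + 3 + 3 + 1 + 3 + 0 + 4 + 2 + 1 + 2 + 0 + 1 + 3 + 5 + 3 + 1 = 54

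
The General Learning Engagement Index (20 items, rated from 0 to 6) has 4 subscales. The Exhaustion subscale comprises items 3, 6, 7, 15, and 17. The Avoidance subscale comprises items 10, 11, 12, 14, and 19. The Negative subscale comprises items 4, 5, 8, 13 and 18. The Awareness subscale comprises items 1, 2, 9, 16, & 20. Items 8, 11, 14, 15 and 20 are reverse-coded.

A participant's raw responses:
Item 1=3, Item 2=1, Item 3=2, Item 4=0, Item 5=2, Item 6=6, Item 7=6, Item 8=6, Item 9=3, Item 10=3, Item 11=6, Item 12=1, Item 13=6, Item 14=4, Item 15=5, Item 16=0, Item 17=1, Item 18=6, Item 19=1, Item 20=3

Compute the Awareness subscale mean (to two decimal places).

2.00

Awareness items: 1, 2, 9, 16, 20.
Of these, item 20 is reverse-coded; reverse-coded value = 6 − response.
  item 1: 3
  item 2: 1
  item 9: 3
  item 16: 0
  item 20: 6 − 3 = 3
Sum = 3 + 1 + 3 + 0 + 3 = 10
Mean = 10 / 5 = 2.00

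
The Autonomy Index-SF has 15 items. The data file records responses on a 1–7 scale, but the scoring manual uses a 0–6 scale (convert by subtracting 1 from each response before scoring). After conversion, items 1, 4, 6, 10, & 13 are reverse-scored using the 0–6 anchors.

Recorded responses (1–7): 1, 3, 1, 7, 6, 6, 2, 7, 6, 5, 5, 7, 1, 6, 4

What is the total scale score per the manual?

52

Convert to 0–6: 0, 2, 0, 6, 5, 5, 1, 6, 5, 4, 4, 6, 0, 5, 3
Reverse-coded (reversed = (0+6) − raw = 6 − raw):
  item 1: 6 − 0 = 6
  item 4: 6 − 6 = 0
  item 6: 6 − 5 = 1
  item 10: 6 − 4 = 2
  item 13: 6 − 0 = 6
Scored: 6, 2, 0, 0, 5, 1, 1, 6, 5, 2, 4, 6, 6, 5, 3
Total = 52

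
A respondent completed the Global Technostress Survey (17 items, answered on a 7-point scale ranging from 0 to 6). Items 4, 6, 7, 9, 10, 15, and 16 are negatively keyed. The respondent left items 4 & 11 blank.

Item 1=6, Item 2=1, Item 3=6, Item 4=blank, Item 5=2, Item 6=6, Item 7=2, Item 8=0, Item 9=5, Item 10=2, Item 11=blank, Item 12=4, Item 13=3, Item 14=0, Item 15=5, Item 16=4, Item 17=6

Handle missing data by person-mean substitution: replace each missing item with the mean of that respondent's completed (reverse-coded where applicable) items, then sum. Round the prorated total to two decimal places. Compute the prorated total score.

45.33

Reverse-coded (on a 0–6 scale, reversed = 6 − raw):
  item 6: 6 − 6 = 0
  item 7: 6 − 2 = 4
  item 9: 6 − 5 = 1
  item 10: 6 − 2 = 4
  item 15: 6 − 5 = 1
  item 16: 6 − 4 = 2
Completed scored items (15 of 17): 6, 1, 6, 2, 0, 4, 0, 1, 4, 4, 3, 0, 1, 2, 6; sum = 40.
Person mean = 40 / 15 ≈ 2.6667
Prorated total = (40 / 15) × 17 = 45.33 (to 2 dp)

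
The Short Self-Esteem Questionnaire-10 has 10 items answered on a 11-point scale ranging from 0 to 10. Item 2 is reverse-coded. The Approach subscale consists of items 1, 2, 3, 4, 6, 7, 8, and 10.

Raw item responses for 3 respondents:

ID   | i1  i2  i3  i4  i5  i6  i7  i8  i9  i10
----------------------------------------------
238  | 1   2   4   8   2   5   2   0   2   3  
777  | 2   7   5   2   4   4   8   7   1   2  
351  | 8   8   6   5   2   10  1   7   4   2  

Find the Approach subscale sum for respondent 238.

Respondent 238 raw: 1, 2, 4, 8, 2, 5, 2, 0, 2, 3.
Approach items: 1, 2, 3, 4, 6, 7, 8, 10.
Reverse-coded (reversed = (0+10) − raw = 10 − raw):
  item 1: 1
  item 2: 10 − 2 = 8
  item 3: 4
  item 4: 8
  item 6: 5
  item 7: 2
  item 8: 0
  item 10: 3
Sum = 1 + 8 + 4 + 8 + 5 + 2 + 0 + 3 = 31

31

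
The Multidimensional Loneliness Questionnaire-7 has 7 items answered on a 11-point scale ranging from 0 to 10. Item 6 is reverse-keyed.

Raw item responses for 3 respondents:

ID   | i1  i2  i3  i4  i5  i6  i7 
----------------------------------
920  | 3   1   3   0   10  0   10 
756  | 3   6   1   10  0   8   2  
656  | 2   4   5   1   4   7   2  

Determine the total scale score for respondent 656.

Respondent 656 raw: 2, 4, 5, 1, 4, 7, 2.
Reverse-coded (reverse-coded value = 10 − response):
  item 1: 2
  item 2: 4
  item 3: 5
  item 4: 1
  item 5: 4
  item 6: 10 − 7 = 3
  item 7: 2
Sum = 2 + 4 + 5 + 1 + 4 + 3 + 2 = 21

21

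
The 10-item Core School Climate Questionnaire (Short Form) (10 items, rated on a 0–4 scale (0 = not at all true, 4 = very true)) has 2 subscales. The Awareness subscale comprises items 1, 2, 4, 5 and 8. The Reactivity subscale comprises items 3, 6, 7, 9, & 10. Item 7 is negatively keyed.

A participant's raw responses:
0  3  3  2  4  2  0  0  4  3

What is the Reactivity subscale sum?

16

Reactivity items: 3, 6, 7, 9, 10.
Of these, item 7 is negatively keyed; on a 0–4 scale, reversed = 4 − raw.
  item 3: 3
  item 6: 2
  item 7: 4 − 0 = 4
  item 9: 4
  item 10: 3
Sum = 3 + 2 + 4 + 4 + 3 = 16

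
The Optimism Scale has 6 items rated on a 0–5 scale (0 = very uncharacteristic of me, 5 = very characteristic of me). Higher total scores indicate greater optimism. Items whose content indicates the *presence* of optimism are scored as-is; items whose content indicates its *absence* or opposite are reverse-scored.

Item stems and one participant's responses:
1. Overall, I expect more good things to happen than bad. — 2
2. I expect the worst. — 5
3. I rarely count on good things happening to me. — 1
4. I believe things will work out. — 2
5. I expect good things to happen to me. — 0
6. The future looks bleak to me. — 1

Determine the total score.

12

Items 2, 3, 6 describe the absence/opposite of optimism → reverse-score.
reversed = (0+5) − raw = 5 − raw.
  item 1: 2
  item 2: 5 − 5 = 0
  item 3: 5 − 1 = 4
  item 4: 2
  item 5: 0
  item 6: 5 − 1 = 4
Total = 2 + 0 + 4 + 2 + 0 + 4 = 12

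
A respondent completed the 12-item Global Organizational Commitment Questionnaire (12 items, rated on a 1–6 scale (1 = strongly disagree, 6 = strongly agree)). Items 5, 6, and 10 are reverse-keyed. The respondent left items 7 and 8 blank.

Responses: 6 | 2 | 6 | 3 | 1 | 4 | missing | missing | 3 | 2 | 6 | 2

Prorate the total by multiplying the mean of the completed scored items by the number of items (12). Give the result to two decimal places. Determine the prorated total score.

Reverse-coded (on a 1–6 scale, reversed = 7 − raw):
  item 5: 7 − 1 = 6
  item 6: 7 − 4 = 3
  item 10: 7 − 2 = 5
Completed scored items (10 of 12): 6, 2, 6, 3, 6, 3, 3, 5, 6, 2; sum = 42.
Person mean = 42 / 10 ≈ 4.2000
Prorated total = (42 / 10) × 12 = 50.40 (to 2 dp)

50.40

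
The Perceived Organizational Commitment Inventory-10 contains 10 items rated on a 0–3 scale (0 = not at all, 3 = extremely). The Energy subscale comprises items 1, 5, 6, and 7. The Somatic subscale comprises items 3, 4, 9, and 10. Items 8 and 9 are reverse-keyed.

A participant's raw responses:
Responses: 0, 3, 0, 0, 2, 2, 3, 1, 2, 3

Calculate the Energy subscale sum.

7

Energy items: 1, 5, 6, 7.
  item 1: 0
  item 5: 2
  item 6: 2
  item 7: 3
Sum = 0 + 2 + 2 + 3 = 7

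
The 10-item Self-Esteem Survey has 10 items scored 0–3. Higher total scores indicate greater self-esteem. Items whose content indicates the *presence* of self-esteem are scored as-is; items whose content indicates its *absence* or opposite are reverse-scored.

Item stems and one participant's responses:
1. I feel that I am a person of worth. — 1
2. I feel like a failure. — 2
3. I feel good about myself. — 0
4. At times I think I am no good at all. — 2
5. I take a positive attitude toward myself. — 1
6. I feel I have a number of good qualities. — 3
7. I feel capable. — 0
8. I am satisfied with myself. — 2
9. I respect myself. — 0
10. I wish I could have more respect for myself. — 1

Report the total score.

Items 2, 4, 10 describe the absence/opposite of self-esteem → reverse-score.
reversed = (0+3) − raw = 3 − raw.
  item 1: 1
  item 2: 3 − 2 = 1
  item 3: 0
  item 4: 3 − 2 = 1
  item 5: 1
  item 6: 3
  item 7: 0
  item 8: 2
  item 9: 0
  item 10: 3 − 1 = 2
Total = 1 + 1 + 0 + 1 + 1 + 3 + 0 + 2 + 0 + 2 = 11

11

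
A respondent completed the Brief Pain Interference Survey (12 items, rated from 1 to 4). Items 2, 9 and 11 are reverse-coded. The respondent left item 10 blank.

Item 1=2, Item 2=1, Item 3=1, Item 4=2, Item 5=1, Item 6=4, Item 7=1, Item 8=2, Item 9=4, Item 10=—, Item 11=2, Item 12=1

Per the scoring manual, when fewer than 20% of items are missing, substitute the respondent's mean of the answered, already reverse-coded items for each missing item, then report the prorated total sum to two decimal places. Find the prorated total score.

24.00

Reverse-coded (on a 1–4 scale, reversed = 5 − raw):
  item 2: 5 − 1 = 4
  item 9: 5 − 4 = 1
  item 11: 5 − 2 = 3
Completed scored items (11 of 12): 2, 4, 1, 2, 1, 4, 1, 2, 1, 3, 1; sum = 22.
Person mean = 22 / 11 ≈ 2.0000
Prorated total = (22 / 11) × 12 = 24.00 (to 2 dp)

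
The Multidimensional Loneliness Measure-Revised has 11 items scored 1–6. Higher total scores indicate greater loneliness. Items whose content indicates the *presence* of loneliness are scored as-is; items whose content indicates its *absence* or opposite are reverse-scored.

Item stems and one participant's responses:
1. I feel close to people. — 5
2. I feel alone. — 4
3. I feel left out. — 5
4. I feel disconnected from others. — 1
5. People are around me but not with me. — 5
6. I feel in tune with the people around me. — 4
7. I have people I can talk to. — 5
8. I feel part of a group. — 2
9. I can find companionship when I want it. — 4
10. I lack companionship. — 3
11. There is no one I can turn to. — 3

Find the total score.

Items 1, 6, 7, 8, 9 describe the absence/opposite of loneliness → reverse-score.
on a 1–6 scale, reversed = 7 − raw.
  item 1: 7 − 5 = 2
  item 2: 4
  item 3: 5
  item 4: 1
  item 5: 5
  item 6: 7 − 4 = 3
  item 7: 7 − 5 = 2
  item 8: 7 − 2 = 5
  item 9: 7 − 4 = 3
  item 10: 3
  item 11: 3
Total = 2 + 4 + 5 + 1 + 5 + 3 + 2 + 5 + 3 + 3 + 3 = 36

36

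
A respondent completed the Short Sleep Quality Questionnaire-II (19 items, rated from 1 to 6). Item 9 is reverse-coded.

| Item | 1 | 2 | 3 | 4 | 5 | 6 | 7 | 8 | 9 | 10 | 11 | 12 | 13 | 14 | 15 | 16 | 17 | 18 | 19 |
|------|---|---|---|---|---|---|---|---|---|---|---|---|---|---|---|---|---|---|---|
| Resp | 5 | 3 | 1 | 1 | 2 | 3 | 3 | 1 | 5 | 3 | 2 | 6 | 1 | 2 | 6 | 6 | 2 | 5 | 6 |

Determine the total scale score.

Reversing item 9 with 7 − raw:
Total = 5 + 3 + 1 + 1 + 2 + 3 + 3 + 1 + (7−5) + 3 + 2 + 6 + 1 + 2 + 6 + 6 + 2 + 5 + 6
      = 5 + 3 + 1 + 1 + 2 + 3 + 3 + 1 + 2 + 3 + 2 + 6 + 1 + 2 + 6 + 6 + 2 + 5 + 6 = 60

60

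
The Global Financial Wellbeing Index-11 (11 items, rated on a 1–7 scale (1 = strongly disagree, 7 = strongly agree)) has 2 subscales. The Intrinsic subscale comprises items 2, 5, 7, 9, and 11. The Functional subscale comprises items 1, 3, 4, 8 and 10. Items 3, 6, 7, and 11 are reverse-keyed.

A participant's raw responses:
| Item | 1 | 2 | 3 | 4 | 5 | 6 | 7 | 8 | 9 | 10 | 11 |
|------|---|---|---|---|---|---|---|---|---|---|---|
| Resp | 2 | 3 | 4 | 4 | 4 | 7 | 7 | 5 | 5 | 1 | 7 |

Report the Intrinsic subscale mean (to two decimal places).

2.80

Intrinsic items: 2, 5, 7, 9, 11.
Of these, items 7 & 11 are reverse-keyed; on a 1–7 scale, reversed = 8 − raw.
  item 2: 3
  item 5: 4
  item 7: 8 − 7 = 1
  item 9: 5
  item 11: 8 − 7 = 1
Sum = 3 + 4 + 1 + 5 + 1 = 14
Mean = 14 / 5 = 2.80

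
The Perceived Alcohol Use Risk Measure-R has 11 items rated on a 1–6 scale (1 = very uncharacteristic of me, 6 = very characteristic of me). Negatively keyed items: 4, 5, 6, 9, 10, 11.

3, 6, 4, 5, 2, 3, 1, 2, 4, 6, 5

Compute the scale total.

33

Apply reverse scoring (reverse-coded value = 7 − response):
  item 4: 7 − 5 = 2
  item 5: 7 − 2 = 5
  item 6: 7 − 3 = 4
  item 9: 7 − 4 = 3
  item 10: 7 − 6 = 1
  item 11: 7 − 5 = 2
After reverse-coding: 3, 6, 4, 2, 5, 4, 1, 2, 3, 1, 2
Total = 3 + 6 + 4 + 2 + 5 + 4 + 1 + 2 + 3 + 1 + 2 = 33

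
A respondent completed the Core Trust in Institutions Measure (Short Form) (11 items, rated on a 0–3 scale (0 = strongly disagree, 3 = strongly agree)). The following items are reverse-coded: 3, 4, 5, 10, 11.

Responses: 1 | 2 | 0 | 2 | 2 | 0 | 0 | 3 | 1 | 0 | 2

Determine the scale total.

16

Raw sum = 13. Reverse-coded items: 3, 4, 5, 10, 11; their raw sum = 6.
Each reversal replaces raw with 3 − raw, changing the total by 3 − 2·raw per item.
Total = 13 + 5·3 − 2·6 = 13 + 15 − 12 = 16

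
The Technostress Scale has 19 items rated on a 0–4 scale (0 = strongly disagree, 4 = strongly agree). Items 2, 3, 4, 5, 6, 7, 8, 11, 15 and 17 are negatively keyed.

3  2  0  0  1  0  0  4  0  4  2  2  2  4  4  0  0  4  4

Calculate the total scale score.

50

Reverse-coded items (reverse-coded value = 4 − response):
  item 2: 4 − 2 = 2
  item 3: 4 − 0 = 4
  item 4: 4 − 0 = 4
  item 5: 4 − 1 = 3
  item 6: 4 − 0 = 4
  item 7: 4 − 0 = 4
  item 8: 4 − 4 = 0
  item 11: 4 − 2 = 2
  item 15: 4 − 4 = 0
  item 17: 4 − 0 = 4
After reverse-coding: 3, 2, 4, 4, 3, 4, 4, 0, 0, 4, 2, 2, 2, 4, 0, 0, 4, 4, 4
Total = 3 + 2 + 4 + 4 + 3 + 4 + 4 + 0 + 0 + 4 + 2 + 2 + 2 + 4 + 0 + 0 + 4 + 4 + 4 = 50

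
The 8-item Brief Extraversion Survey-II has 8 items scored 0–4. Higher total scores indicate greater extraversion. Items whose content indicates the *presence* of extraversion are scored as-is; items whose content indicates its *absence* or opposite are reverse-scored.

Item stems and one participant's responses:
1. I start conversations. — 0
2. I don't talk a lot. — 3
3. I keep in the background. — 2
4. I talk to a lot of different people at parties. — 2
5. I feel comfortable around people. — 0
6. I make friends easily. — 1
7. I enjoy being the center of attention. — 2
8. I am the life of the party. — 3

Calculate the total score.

11

Items 2, 3 describe the absence/opposite of extraversion → reverse-score.
reversed = (0+4) − raw = 4 − raw.
  item 1: 0
  item 2: 4 − 3 = 1
  item 3: 4 − 2 = 2
  item 4: 2
  item 5: 0
  item 6: 1
  item 7: 2
  item 8: 3
Total = 0 + 1 + 2 + 2 + 0 + 1 + 2 + 3 = 11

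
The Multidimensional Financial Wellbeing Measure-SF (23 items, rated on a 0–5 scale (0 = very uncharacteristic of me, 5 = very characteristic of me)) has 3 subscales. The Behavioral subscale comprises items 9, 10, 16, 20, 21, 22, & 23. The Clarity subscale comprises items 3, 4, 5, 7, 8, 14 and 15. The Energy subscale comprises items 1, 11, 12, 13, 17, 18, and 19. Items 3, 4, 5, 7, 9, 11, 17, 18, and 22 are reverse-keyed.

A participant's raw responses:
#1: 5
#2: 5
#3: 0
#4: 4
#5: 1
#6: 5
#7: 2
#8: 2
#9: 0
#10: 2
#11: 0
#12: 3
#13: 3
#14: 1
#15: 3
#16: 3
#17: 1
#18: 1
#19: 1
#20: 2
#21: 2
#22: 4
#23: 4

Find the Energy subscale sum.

25

Energy items: 1, 11, 12, 13, 17, 18, 19.
Of these, items 11, 17, & 18 are reverse-keyed; reversed = (0+5) − raw = 5 − raw.
  item 1: 5
  item 11: 5 − 0 = 5
  item 12: 3
  item 13: 3
  item 17: 5 − 1 = 4
  item 18: 5 − 1 = 4
  item 19: 1
Sum = 5 + 5 + 3 + 3 + 4 + 4 + 1 = 25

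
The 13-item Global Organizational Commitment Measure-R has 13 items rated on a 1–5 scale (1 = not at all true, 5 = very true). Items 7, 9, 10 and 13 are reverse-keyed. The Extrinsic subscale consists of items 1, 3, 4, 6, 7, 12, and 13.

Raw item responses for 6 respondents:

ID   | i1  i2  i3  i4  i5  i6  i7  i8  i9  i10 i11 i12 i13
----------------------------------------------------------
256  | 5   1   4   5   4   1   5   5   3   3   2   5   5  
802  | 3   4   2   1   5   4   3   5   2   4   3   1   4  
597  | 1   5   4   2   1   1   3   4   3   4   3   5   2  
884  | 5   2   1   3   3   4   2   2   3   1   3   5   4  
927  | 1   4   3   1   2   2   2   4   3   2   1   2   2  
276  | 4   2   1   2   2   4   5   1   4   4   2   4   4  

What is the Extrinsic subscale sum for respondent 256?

Respondent 256 raw: 5, 1, 4, 5, 4, 1, 5, 5, 3, 3, 2, 5, 5.
Extrinsic items: 1, 3, 4, 6, 7, 12, 13.
Reverse-coded (reverse-coded value = 6 − response):
  item 1: 5
  item 3: 4
  item 4: 5
  item 6: 1
  item 7: 6 − 5 = 1
  item 12: 5
  item 13: 6 − 5 = 1
Sum = 5 + 4 + 5 + 1 + 1 + 5 + 1 = 22

22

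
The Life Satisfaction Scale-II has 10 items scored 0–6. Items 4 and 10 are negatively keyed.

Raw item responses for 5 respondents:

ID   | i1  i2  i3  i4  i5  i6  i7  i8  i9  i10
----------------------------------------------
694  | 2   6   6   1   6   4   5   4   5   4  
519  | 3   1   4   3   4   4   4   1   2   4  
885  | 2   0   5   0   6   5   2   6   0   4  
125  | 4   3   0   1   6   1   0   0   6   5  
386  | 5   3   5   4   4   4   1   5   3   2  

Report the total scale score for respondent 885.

34

Respondent 885 raw: 2, 0, 5, 0, 6, 5, 2, 6, 0, 4.
Reverse-coded (reverse-coded value = 6 − response):
  item 1: 2
  item 2: 0
  item 3: 5
  item 4: 6 − 0 = 6
  item 5: 6
  item 6: 5
  item 7: 2
  item 8: 6
  item 9: 0
  item 10: 6 − 4 = 2
Sum = 2 + 0 + 5 + 6 + 6 + 5 + 2 + 6 + 0 + 2 = 34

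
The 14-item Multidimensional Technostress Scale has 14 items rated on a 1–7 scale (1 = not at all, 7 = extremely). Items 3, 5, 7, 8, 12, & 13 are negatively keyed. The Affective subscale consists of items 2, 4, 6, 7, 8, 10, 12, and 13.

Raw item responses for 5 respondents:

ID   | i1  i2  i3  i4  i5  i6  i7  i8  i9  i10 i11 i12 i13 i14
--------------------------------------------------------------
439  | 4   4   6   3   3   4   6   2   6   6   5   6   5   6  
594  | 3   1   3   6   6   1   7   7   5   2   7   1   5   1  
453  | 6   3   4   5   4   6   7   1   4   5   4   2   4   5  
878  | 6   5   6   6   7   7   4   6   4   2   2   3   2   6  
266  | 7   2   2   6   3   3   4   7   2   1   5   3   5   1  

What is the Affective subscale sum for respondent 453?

Respondent 453 raw: 6, 3, 4, 5, 4, 6, 7, 1, 4, 5, 4, 2, 4, 5.
Affective items: 2, 4, 6, 7, 8, 10, 12, 13.
Reverse-coded (reversed = (1+7) − raw = 8 − raw):
  item 2: 3
  item 4: 5
  item 6: 6
  item 7: 8 − 7 = 1
  item 8: 8 − 1 = 7
  item 10: 5
  item 12: 8 − 2 = 6
  item 13: 8 − 4 = 4
Sum = 3 + 5 + 6 + 1 + 7 + 5 + 6 + 4 = 37

37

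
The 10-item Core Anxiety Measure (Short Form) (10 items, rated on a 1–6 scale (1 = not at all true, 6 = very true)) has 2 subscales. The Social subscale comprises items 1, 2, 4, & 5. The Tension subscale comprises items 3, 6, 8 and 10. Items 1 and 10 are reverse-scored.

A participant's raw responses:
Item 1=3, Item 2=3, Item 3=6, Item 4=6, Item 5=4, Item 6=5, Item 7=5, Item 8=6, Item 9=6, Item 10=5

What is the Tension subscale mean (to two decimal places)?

4.75

Tension items: 3, 6, 8, 10.
Of these, item 10 is reverse-scored; reverse-coded value = 7 − response.
  item 3: 6
  item 6: 5
  item 8: 6
  item 10: 7 − 5 = 2
Sum = 6 + 5 + 6 + 2 = 19
Mean = 19 / 4 = 4.75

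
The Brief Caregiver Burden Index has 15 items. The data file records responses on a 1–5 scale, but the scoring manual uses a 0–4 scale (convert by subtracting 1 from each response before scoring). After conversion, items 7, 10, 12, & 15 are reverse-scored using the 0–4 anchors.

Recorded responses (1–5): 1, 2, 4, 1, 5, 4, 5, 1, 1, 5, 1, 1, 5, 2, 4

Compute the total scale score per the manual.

21

Convert to 0–4: 0, 1, 3, 0, 4, 3, 4, 0, 0, 4, 0, 0, 4, 1, 3
Reverse-coded (reversed = (0+4) − raw = 4 − raw):
  item 7: 4 − 4 = 0
  item 10: 4 − 4 = 0
  item 12: 4 − 0 = 4
  item 15: 4 − 3 = 1
Scored: 0, 1, 3, 0, 4, 3, 0, 0, 0, 0, 0, 4, 4, 1, 1
Total = 21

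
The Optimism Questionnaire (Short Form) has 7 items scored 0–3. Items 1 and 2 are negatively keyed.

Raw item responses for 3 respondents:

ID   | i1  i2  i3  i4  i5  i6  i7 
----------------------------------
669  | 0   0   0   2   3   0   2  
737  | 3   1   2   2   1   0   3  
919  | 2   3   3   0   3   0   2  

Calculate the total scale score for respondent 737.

10

Respondent 737 raw: 3, 1, 2, 2, 1, 0, 3.
Reverse-coded (reverse-coded value = 3 − response):
  item 1: 3 − 3 = 0
  item 2: 3 − 1 = 2
  item 3: 2
  item 4: 2
  item 5: 1
  item 6: 0
  item 7: 3
Sum = 0 + 2 + 2 + 2 + 1 + 0 + 3 = 10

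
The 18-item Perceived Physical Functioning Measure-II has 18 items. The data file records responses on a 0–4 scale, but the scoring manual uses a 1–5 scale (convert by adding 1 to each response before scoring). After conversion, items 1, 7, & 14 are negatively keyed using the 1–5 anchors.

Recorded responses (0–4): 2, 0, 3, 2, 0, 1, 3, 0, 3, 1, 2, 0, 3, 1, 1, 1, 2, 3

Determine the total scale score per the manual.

Convert to 1–5: 3, 1, 4, 3, 1, 2, 4, 1, 4, 2, 3, 1, 4, 2, 2, 2, 3, 4
Reverse-coded (on a 1–5 scale, reversed = 6 − raw):
  item 1: 6 − 3 = 3
  item 7: 6 − 4 = 2
  item 14: 6 − 2 = 4
Scored: 3, 1, 4, 3, 1, 2, 2, 1, 4, 2, 3, 1, 4, 4, 2, 2, 3, 4
Total = 46

46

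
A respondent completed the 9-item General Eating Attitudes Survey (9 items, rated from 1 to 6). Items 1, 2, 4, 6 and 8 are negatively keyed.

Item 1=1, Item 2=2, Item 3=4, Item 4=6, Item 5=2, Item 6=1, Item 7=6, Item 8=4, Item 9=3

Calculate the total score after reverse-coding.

Reversing items 1, 2, 4, 6 and 8 with 7 − raw:
Total = (7−1) + (7−2) + 4 + (7−6) + 2 + (7−1) + 6 + (7−4) + 3
      = 6 + 5 + 4 + 1 + 2 + 6 + 6 + 3 + 3 = 36

36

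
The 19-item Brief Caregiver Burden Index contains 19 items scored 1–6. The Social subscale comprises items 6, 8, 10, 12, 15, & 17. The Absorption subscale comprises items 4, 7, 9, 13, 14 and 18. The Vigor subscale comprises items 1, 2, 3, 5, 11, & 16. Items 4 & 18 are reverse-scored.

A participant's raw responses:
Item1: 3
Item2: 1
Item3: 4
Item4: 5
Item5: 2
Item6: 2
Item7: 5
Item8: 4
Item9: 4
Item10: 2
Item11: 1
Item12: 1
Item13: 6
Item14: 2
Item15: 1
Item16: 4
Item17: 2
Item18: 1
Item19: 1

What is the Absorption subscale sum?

Absorption items: 4, 7, 9, 13, 14, 18.
Of these, items 4 and 18 are reverse-scored; on a 1–6 scale, reversed = 7 − raw.
  item 4: 7 − 5 = 2
  item 7: 5
  item 9: 4
  item 13: 6
  item 14: 2
  item 18: 7 − 1 = 6
Sum = 2 + 5 + 4 + 6 + 2 + 6 = 25

25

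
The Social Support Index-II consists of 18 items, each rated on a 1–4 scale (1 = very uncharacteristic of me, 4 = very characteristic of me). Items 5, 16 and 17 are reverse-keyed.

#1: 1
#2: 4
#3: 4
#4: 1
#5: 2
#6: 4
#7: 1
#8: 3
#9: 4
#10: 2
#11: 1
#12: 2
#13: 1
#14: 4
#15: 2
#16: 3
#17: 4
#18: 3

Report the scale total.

Reversing items 5, 16 and 17 with 5 − raw:
Total = 1 + 4 + 4 + 1 + (5−2) + 4 + 1 + 3 + 4 + 2 + 1 + 2 + 1 + 4 + 2 + (5−3) + (5−4) + 3
      = 1 + 4 + 4 + 1 + 3 + 4 + 1 + 3 + 4 + 2 + 1 + 2 + 1 + 4 + 2 + 2 + 1 + 3 = 43

43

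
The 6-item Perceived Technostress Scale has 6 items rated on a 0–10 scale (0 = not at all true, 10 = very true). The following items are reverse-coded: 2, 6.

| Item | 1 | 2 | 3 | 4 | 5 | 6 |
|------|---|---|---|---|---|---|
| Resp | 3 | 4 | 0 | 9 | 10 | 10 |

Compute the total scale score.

Reversing items 2 and 6 with 10 − raw:
Total = 3 + (10−4) + 0 + 9 + 10 + (10−10)
      = 3 + 6 + 0 + 9 + 10 + 0 = 28

28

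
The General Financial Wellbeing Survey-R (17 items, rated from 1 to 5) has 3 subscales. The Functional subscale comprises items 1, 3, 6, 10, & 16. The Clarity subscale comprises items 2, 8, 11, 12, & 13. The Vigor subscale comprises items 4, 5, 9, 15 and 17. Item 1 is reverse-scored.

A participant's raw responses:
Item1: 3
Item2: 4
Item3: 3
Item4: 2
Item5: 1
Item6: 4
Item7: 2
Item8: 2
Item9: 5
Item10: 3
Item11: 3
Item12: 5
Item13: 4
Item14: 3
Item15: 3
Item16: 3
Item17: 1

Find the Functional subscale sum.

Functional items: 1, 3, 6, 10, 16.
Of these, item 1 is reverse-scored; reverse-coded value = 6 − response.
  item 1: 6 − 3 = 3
  item 3: 3
  item 6: 4
  item 10: 3
  item 16: 3
Sum = 3 + 3 + 4 + 3 + 3 = 16

16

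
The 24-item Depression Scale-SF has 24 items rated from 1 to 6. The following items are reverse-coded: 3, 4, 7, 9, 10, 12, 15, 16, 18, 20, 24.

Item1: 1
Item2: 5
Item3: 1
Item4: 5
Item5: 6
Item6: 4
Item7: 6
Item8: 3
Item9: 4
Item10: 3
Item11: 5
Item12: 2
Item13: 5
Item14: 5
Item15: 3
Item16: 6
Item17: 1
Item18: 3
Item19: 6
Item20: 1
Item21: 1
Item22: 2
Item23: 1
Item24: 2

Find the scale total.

86

Reverse-coded items (reverse-coded value = 7 − response):
  item 3: 7 − 1 = 6
  item 4: 7 − 5 = 2
  item 7: 7 − 6 = 1
  item 9: 7 − 4 = 3
  item 10: 7 − 3 = 4
  item 12: 7 − 2 = 5
  item 15: 7 − 3 = 4
  item 16: 7 − 6 = 1
  item 18: 7 − 3 = 4
  item 20: 7 − 1 = 6
  item 24: 7 − 2 = 5
Scored responses: 1, 5, 6, 2, 6, 4, 1, 3, 3, 4, 5, 5, 5, 5, 4, 1, 1, 4, 6, 6, 1, 2, 1, 5
Total = 1 + 5 + 6 + 2 + 6 + 4 + 1 + 3 + 3 + 4 + 5 + 5 + 5 + 5 + 4 + 1 + 1 + 4 + 6 + 6 + 1 + 2 + 1 + 5 = 86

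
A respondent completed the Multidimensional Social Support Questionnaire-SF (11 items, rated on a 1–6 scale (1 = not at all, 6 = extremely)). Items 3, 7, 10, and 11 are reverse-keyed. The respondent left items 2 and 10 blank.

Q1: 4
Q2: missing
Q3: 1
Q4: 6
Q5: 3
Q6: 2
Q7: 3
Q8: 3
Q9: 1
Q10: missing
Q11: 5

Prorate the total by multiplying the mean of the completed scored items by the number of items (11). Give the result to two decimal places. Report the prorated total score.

Reverse-coded (reversed = (1+6) − raw = 7 − raw):
  item 3: 7 − 1 = 6
  item 7: 7 − 3 = 4
  item 11: 7 − 5 = 2
Completed scored items (9 of 11): 4, 6, 6, 3, 2, 4, 3, 1, 2; sum = 31.
Person mean = 31 / 9 ≈ 3.4444
Prorated total = (31 / 9) × 11 = 37.89 (to 2 dp)

37.89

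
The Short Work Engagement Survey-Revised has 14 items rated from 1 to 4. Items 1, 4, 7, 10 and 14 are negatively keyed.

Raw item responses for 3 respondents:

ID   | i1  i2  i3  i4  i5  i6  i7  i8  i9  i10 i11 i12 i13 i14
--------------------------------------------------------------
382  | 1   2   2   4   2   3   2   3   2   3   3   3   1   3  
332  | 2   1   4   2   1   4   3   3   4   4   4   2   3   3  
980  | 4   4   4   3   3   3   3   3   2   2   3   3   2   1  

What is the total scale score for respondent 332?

37

Respondent 332 raw: 2, 1, 4, 2, 1, 4, 3, 3, 4, 4, 4, 2, 3, 3.
Reverse-coded (reversed = (1+4) − raw = 5 − raw):
  item 1: 5 − 2 = 3
  item 2: 1
  item 3: 4
  item 4: 5 − 2 = 3
  item 5: 1
  item 6: 4
  item 7: 5 − 3 = 2
  item 8: 3
  item 9: 4
  item 10: 5 − 4 = 1
  item 11: 4
  item 12: 2
  item 13: 3
  item 14: 5 − 3 = 2
Sum = 3 + 1 + 4 + 3 + 1 + 4 + 2 + 3 + 4 + 1 + 4 + 2 + 3 + 2 = 37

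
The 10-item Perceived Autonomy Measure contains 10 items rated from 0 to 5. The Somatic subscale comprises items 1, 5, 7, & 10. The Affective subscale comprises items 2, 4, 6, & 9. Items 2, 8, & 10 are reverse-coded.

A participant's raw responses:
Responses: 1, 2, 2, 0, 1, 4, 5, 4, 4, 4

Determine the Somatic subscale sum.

Somatic items: 1, 5, 7, 10.
Of these, item 10 is reverse-coded; reverse-coded value = 5 − response.
  item 1: 1
  item 5: 1
  item 7: 5
  item 10: 5 − 4 = 1
Sum = 1 + 1 + 5 + 1 = 8

8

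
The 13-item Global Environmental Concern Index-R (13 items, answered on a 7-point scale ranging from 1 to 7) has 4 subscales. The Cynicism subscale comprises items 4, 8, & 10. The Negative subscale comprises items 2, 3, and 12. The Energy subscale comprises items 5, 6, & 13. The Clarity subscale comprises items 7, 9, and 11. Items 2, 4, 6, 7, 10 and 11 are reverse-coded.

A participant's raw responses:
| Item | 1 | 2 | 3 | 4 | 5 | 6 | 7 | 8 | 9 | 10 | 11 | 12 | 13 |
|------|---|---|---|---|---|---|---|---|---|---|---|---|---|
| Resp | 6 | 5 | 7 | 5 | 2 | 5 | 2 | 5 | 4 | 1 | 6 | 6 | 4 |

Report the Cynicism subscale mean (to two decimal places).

5.00

Cynicism items: 4, 8, 10.
Of these, items 4 & 10 are reverse-coded; reversed = (1+7) − raw = 8 − raw.
  item 4: 8 − 5 = 3
  item 8: 5
  item 10: 8 − 1 = 7
Sum = 3 + 5 + 7 = 15
Mean = 15 / 3 = 5.00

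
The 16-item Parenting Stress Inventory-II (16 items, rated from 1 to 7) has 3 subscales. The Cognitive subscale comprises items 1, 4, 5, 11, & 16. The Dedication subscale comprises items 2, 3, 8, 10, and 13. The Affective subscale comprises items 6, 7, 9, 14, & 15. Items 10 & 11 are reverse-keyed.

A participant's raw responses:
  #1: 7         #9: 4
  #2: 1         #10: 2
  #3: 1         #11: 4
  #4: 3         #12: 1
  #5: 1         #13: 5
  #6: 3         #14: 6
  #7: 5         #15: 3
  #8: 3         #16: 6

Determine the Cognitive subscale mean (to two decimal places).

Cognitive items: 1, 4, 5, 11, 16.
Of these, item 11 is reverse-keyed; on a 1–7 scale, reversed = 8 − raw.
  item 1: 7
  item 4: 3
  item 5: 1
  item 11: 8 − 4 = 4
  item 16: 6
Sum = 7 + 3 + 1 + 4 + 6 = 21
Mean = 21 / 5 = 4.20

4.20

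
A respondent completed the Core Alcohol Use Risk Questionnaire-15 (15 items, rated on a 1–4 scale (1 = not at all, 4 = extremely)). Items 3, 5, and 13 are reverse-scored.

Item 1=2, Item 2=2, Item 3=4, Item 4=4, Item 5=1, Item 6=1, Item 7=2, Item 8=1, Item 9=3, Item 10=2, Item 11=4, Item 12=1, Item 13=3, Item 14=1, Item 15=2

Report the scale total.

Raw sum = 33. Reverse-scored items: 3, 5, 13; their raw sum = 8.
Each reversal replaces raw with 5 − raw, changing the total by 5 − 2·raw per item.
Total = 33 + 3·5 − 2·8 = 33 + 15 − 16 = 32

32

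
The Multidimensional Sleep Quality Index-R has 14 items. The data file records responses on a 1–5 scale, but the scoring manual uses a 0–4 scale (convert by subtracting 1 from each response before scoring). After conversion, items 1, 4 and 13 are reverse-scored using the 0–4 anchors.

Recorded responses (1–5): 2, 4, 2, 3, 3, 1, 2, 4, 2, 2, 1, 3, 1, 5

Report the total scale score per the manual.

Convert to 0–4: 1, 3, 1, 2, 2, 0, 1, 3, 1, 1, 0, 2, 0, 4
Reverse-coded (reverse-coded value = 4 − response):
  item 1: 4 − 1 = 3
  item 4: 4 − 2 = 2
  item 13: 4 − 0 = 4
Scored: 3, 3, 1, 2, 2, 0, 1, 3, 1, 1, 0, 2, 4, 4
Total = 27

27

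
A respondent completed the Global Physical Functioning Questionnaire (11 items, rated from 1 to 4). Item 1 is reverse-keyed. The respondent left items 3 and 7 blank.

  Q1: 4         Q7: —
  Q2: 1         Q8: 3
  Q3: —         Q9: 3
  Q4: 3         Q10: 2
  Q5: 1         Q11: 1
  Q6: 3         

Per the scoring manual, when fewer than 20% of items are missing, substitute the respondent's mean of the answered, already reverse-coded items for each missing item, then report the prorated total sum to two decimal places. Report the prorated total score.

Reverse-coded (reverse-coded value = 5 − response):
  item 1: 5 − 4 = 1
Completed scored items (9 of 11): 1, 1, 3, 1, 3, 3, 3, 2, 1; sum = 18.
Person mean = 18 / 9 ≈ 2.0000
Prorated total = (18 / 9) × 11 = 22.00 (to 2 dp)

22.00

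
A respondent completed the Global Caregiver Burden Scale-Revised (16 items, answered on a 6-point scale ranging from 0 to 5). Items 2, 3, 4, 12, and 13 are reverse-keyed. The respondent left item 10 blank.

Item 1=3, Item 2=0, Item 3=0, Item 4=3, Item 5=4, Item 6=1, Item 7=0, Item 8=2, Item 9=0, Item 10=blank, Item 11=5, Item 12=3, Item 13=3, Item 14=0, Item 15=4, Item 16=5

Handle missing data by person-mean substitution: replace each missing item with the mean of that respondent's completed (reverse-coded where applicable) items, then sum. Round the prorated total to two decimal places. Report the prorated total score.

42.67

Reverse-coded (on a 0–5 scale, reversed = 5 − raw):
  item 2: 5 − 0 = 5
  item 3: 5 − 0 = 5
  item 4: 5 − 3 = 2
  item 12: 5 − 3 = 2
  item 13: 5 − 3 = 2
Completed scored items (15 of 16): 3, 5, 5, 2, 4, 1, 0, 2, 0, 5, 2, 2, 0, 4, 5; sum = 40.
Person mean = 40 / 15 ≈ 2.6667
Prorated total = (40 / 15) × 16 = 42.67 (to 2 dp)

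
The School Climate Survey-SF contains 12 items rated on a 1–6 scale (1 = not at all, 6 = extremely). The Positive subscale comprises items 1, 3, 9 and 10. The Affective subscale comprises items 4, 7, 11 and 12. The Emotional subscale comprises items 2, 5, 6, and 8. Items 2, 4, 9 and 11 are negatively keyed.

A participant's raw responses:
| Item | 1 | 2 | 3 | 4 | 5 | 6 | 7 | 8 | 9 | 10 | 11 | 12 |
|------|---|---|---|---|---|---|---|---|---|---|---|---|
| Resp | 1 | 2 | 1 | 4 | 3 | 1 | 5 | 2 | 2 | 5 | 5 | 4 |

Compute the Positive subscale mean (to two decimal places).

3.00

Positive items: 1, 3, 9, 10.
Of these, item 9 is negatively keyed; on a 1–6 scale, reversed = 7 − raw.
  item 1: 1
  item 3: 1
  item 9: 7 − 2 = 5
  item 10: 5
Sum = 1 + 1 + 5 + 5 = 12
Mean = 12 / 4 = 3.00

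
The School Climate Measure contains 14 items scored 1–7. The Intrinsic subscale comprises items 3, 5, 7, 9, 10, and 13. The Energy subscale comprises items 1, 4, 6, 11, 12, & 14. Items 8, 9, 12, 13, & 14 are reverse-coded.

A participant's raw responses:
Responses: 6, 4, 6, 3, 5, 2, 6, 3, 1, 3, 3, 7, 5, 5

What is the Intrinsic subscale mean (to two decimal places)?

Intrinsic items: 3, 5, 7, 9, 10, 13.
Of these, items 9 & 13 are reverse-coded; on a 1–7 scale, reversed = 8 − raw.
  item 3: 6
  item 5: 5
  item 7: 6
  item 9: 8 − 1 = 7
  item 10: 3
  item 13: 8 − 5 = 3
Sum = 6 + 5 + 6 + 7 + 3 + 3 = 30
Mean = 30 / 6 = 5.00

5.00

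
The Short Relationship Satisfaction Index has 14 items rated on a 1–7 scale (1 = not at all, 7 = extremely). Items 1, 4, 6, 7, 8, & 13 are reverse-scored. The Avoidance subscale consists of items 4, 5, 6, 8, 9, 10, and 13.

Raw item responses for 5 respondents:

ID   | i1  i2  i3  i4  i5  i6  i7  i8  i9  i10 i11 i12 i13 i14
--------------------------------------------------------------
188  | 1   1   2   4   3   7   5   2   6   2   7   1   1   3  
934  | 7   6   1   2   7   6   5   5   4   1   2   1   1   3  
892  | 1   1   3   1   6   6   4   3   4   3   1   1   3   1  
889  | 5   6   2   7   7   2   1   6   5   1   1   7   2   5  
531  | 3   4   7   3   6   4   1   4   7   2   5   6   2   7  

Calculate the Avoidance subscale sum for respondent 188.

29

Respondent 188 raw: 1, 1, 2, 4, 3, 7, 5, 2, 6, 2, 7, 1, 1, 3.
Avoidance items: 4, 5, 6, 8, 9, 10, 13.
Reverse-coded (reverse-coded value = 8 − response):
  item 4: 8 − 4 = 4
  item 5: 3
  item 6: 8 − 7 = 1
  item 8: 8 − 2 = 6
  item 9: 6
  item 10: 2
  item 13: 8 − 1 = 7
Sum = 4 + 3 + 1 + 6 + 6 + 2 + 7 = 29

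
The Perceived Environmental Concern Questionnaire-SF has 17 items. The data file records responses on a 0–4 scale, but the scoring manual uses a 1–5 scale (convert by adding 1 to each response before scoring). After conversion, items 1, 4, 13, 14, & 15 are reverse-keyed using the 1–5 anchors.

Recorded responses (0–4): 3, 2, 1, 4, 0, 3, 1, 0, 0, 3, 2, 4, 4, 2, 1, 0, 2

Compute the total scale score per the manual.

41

Convert to 1–5: 4, 3, 2, 5, 1, 4, 2, 1, 1, 4, 3, 5, 5, 3, 2, 1, 3
Reverse-coded (reverse-coded value = 6 − response):
  item 1: 6 − 4 = 2
  item 4: 6 − 5 = 1
  item 13: 6 − 5 = 1
  item 14: 6 − 3 = 3
  item 15: 6 − 2 = 4
Scored: 2, 3, 2, 1, 1, 4, 2, 1, 1, 4, 3, 5, 1, 3, 4, 1, 3
Total = 41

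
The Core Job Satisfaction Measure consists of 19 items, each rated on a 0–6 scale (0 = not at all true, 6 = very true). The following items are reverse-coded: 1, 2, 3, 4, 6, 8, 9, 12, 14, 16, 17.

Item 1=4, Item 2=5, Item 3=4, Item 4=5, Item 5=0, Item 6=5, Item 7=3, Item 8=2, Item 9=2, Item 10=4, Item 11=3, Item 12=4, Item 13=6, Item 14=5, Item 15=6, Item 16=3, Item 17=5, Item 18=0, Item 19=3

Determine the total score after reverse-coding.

Reverse-coded items (reverse-coded value = 6 − response):
  item 1: 6 − 4 = 2
  item 2: 6 − 5 = 1
  item 3: 6 − 4 = 2
  item 4: 6 − 5 = 1
  item 6: 6 − 5 = 1
  item 8: 6 − 2 = 4
  item 9: 6 − 2 = 4
  item 12: 6 − 4 = 2
  item 14: 6 − 5 = 1
  item 16: 6 − 3 = 3
  item 17: 6 − 5 = 1
Scored items: 2, 1, 2, 1, 0, 1, 3, 4, 4, 4, 3, 2, 6, 1, 6, 3, 1, 0, 3
Total = 2 + 1 + 2 + 1 + 0 + 1 + 3 + 4 + 4 + 4 + 3 + 2 + 6 + 1 + 6 + 3 + 1 + 0 + 3 = 47

47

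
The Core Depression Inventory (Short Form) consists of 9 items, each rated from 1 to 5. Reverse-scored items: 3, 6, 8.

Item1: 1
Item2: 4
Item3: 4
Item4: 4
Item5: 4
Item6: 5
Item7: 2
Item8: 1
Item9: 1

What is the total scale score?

24

Raw sum = 26. Reverse-scored items: 3, 6, 8; their raw sum = 10.
Each reversal replaces raw with 6 − raw, changing the total by 6 − 2·raw per item.
Total = 26 + 3·6 − 2·10 = 26 + 18 − 20 = 24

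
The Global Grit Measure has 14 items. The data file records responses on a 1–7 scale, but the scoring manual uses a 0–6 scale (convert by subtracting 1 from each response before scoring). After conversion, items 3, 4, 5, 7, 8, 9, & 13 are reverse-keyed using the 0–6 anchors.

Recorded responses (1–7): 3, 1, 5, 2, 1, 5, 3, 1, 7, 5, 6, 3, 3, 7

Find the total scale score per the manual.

Convert to 0–6: 2, 0, 4, 1, 0, 4, 2, 0, 6, 4, 5, 2, 2, 6
Reverse-coded (reversed = (0+6) − raw = 6 − raw):
  item 3: 6 − 4 = 2
  item 4: 6 − 1 = 5
  item 5: 6 − 0 = 6
  item 7: 6 − 2 = 4
  item 8: 6 − 0 = 6
  item 9: 6 − 6 = 0
  item 13: 6 − 2 = 4
Scored: 2, 0, 2, 5, 6, 4, 4, 6, 0, 4, 5, 2, 4, 6
Total = 50

50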